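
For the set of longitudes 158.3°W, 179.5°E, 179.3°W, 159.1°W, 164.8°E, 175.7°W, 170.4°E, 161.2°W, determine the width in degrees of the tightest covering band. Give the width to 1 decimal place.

36.9°

Sort the longitudes: -179.3°, -175.7°, -161.2°, -159.1°, -158.3°, +164.8°, +170.4°, +179.5°.
Eastward gaps between consecutive values (wrapping around): 3.6°, 14.5°, 2.1°, 0.8°, 323.1°, 5.6°, 9.1°, 1.2°.
Largest gap = 323.1° ⇒ minimal covering band is its complement: 360° − 323.1° = 36.9°.
Band runs from +164.8° eastward to -158.3°, crossing the antimeridian.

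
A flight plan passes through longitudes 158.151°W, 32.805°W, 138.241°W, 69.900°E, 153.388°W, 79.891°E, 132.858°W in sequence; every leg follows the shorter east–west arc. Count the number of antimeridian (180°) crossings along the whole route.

4

Leg 1: -158.151° → -32.805°, shortest Δλ = 125.346° (east) — does not cross 180°.
Leg 2: -32.805° → -138.241°, shortest Δλ = -105.436° (west) — does not cross 180°.
Leg 3: -138.241° → +69.900°, shortest Δλ = -151.859° (west) — crosses 180°.
Leg 4: +69.900° → -153.388°, shortest Δλ = 136.712° (east) — crosses 180°.
Leg 5: -153.388° → +79.891°, shortest Δλ = -126.721° (west) — crosses 180°.
Leg 6: +79.891° → -132.858°, shortest Δλ = 147.251° (east) — crosses 180°.
Total crossings: 4.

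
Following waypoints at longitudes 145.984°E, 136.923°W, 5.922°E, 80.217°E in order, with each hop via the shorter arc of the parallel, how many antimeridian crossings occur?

Leg 1: +145.984° → -136.923°, shortest Δλ = 77.093° (east) — crosses 180°.
Leg 2: -136.923° → +5.922°, shortest Δλ = 142.845° (east) — does not cross 180°.
Leg 3: +5.922° → +80.217°, shortest Δλ = 74.295° (east) — does not cross 180°.
Total crossings: 1.

1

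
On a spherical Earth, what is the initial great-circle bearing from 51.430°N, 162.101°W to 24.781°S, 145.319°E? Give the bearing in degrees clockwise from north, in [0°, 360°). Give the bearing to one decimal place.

Δλ = 145.319 − -162.101 = 307.420°; wrapped into (−180°, 180°]: -52.580°.
θ = atan2( sin Δλ · cos φ₂ , cos φ₁ · sin φ₂ − sin φ₁ · cos φ₂ · cos Δλ )
  = atan2(-0.72107, -0.69267) = -133.849° → normalised to [0°, 360°): 226.151°.

226.2°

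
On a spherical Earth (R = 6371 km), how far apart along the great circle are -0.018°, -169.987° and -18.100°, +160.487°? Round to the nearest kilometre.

3802 km

Δλ = 160.487 − -169.987 = 330.474°; wrapped into (−180°, 180°]: -29.526°.
Δφ = -18.100 − -0.018 = -18.082°.
a = sin²(Δφ/2) + cos φ₁ · cos φ₂ · sin²(Δλ/2) = 0.086414.
c = 2·atan2(√a, √(1−a)) = 0.59674 rad → d = 6371·c ≈ 3801.83 km.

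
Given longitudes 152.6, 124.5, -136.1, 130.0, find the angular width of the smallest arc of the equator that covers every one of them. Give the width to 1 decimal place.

Sort the longitudes: -136.1°, +124.5°, +130.0°, +152.6°.
Eastward gaps between consecutive values (wrapping around): 260.6°, 5.5°, 22.6°, 71.3°.
Largest gap = 260.6° ⇒ minimal covering band is its complement: 360° − 260.6° = 99.4°.
Band runs from +124.5° eastward to -136.1°, crossing the antimeridian.

99.4°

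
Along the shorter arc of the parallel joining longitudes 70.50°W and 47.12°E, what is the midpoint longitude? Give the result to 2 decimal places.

Signed shortest Δλ from -70.50° to +47.12° is +117.62°.
Midpoint longitude = -70.50° + (+117.62°)/2 = -70.50° + 58.81° = -11.69°.

11.69°W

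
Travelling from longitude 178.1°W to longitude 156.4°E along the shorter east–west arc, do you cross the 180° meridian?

Naïve |156.4 − -178.1| = 334.5° > 180°, so the shorter arc goes the other way round — across 180°.
Signed shortest Δλ = ((156.4 − -178.1 + 180) mod 360) − 180 = -25.5°.
Going west by 25.5° from -178.1° passes through 180° before reaching +156.4°.

Yes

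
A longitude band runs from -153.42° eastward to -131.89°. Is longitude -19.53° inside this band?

No

Band width going east from -153.42° to -131.89°: ((-131.89 − -153.42) mod 360) = 21.53°.
Offset of -19.53° east of the west edge: ((-19.53 − -153.42) mod 360) = 133.89°.
133.89° > 21.53° ⇒ outside.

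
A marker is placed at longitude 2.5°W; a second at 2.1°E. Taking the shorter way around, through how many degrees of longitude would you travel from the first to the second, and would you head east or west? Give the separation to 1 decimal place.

4.6° east

Raw difference: 2.1 − -2.5 = 4.6°.
Normalise into (−180°, 180°]: 4.6° stays 4.6°.
Positive ⇒ the second point lies to the east; separation 4.6°.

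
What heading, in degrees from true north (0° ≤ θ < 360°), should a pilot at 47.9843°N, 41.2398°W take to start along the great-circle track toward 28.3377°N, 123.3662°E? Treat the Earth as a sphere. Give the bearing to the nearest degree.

14°

Δλ = 123.3662 − -41.2398 = 164.6060°.
θ = atan2( sin Δλ · cos φ₂ , cos φ₁ · sin φ₂ − sin φ₁ · cos φ₂ · cos Δλ )
  = atan2(0.23364, 0.94818) = 13.843° → normalised to [0°, 360°): 13.843°.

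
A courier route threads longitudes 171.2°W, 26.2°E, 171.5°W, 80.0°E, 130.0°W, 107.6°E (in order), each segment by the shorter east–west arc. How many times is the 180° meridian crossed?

Leg 1: -171.2° → +26.2°, shortest Δλ = -162.6° (west) — crosses 180°.
Leg 2: +26.2° → -171.5°, shortest Δλ = 162.3° (east) — crosses 180°.
Leg 3: -171.5° → +80.0°, shortest Δλ = -108.5° (west) — crosses 180°.
Leg 4: +80.0° → -130.0°, shortest Δλ = 150.0° (east) — crosses 180°.
Leg 5: -130.0° → +107.6°, shortest Δλ = -122.4° (west) — crosses 180°.
Total crossings: 5.

5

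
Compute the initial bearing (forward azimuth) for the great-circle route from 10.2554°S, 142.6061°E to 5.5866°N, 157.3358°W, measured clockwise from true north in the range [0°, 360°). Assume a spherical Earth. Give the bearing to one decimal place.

77.9°

Δλ = -157.3358 − 142.6061 = -299.9419°; wrapped into (−180°, 180°]: 60.0581°.
θ = atan2( sin Δλ · cos φ₂ , cos φ₁ · sin φ₂ − sin φ₁ · cos φ₂ · cos Δλ )
  = atan2(0.86242, 0.18423) = 77.941° → normalised to [0°, 360°): 77.941°.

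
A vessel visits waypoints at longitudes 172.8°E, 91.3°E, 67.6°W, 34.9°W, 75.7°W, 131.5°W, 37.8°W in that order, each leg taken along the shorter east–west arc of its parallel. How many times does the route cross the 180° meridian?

0

Leg 1: +172.8° → +91.3°, shortest Δλ = -81.5° (west) — does not cross 180°.
Leg 2: +91.3° → -67.6°, shortest Δλ = -158.9° (west) — does not cross 180°.
Leg 3: -67.6° → -34.9°, shortest Δλ = 32.7° (east) — does not cross 180°.
Leg 4: -34.9° → -75.7°, shortest Δλ = -40.8° (west) — does not cross 180°.
Leg 5: -75.7° → -131.5°, shortest Δλ = -55.8° (west) — does not cross 180°.
Leg 6: -131.5° → -37.8°, shortest Δλ = 93.7° (east) — does not cross 180°.
Total crossings: 0.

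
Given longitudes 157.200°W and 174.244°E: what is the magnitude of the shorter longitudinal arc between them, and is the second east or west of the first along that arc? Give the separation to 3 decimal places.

28.556° west

Raw difference: 174.244 − -157.200 = 331.444°.
Normalise into (−180°, 180°]: 331.444° − 360° = -28.556°.
Negative ⇒ the second point lies to the west; separation 28.556°.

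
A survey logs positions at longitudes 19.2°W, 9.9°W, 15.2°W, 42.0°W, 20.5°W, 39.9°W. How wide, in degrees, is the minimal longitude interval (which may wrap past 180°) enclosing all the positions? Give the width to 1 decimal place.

Sort the longitudes: -42.0°, -39.9°, -20.5°, -19.2°, -15.2°, -9.9°.
Eastward gaps between consecutive values (wrapping around): 2.1°, 19.4°, 1.3°, 4.0°, 5.3°, 327.9°.
Largest gap = 327.9° ⇒ minimal covering band is its complement: 360° − 327.9° = 32.1°.
Band runs from -42.0° eastward to -9.9°.

32.1°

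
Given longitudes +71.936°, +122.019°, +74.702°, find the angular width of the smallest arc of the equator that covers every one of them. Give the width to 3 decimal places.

50.083°

Sort the longitudes: +71.936°, +74.702°, +122.019°.
Eastward gaps between consecutive values (wrapping around): 2.766°, 47.317°, 309.917°.
Largest gap = 309.917° ⇒ minimal covering band is its complement: 360° − 309.917° = 50.083°.
Band runs from +71.936° eastward to +122.019°.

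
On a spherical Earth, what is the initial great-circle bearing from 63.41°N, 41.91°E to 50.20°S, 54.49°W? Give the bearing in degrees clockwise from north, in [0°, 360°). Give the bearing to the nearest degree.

246°

Δλ = -54.49 − 41.91 = -96.40°.
θ = atan2( sin Δλ · cos φ₂ , cos φ₁ · sin φ₂ − sin φ₁ · cos φ₂ · cos Δλ )
  = atan2(-0.63612, -0.28008) = -113.764° → normalised to [0°, 360°): 246.236°.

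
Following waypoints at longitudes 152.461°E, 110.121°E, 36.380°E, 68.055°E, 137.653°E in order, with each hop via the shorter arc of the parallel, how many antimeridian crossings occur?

0

Leg 1: +152.461° → +110.121°, shortest Δλ = -42.34° (west) — does not cross 180°.
Leg 2: +110.121° → +36.380°, shortest Δλ = -73.741° (west) — does not cross 180°.
Leg 3: +36.380° → +68.055°, shortest Δλ = 31.675° (east) — does not cross 180°.
Leg 4: +68.055° → +137.653°, shortest Δλ = 69.598° (east) — does not cross 180°.
Total crossings: 0.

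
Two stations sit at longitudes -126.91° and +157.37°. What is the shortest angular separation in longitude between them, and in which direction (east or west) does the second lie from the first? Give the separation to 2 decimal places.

75.72° west

Raw difference: 157.37 − -126.91 = 284.28°.
Normalise into (−180°, 180°]: 284.28° − 360° = -75.72°.
Negative ⇒ the second point lies to the west; separation 75.72°.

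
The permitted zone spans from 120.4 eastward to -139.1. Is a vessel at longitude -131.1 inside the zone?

Band width going east from +120.4° to -139.1°: ((-139.1 − 120.4) mod 360) = 100.5°.
Offset of -131.1° east of the west edge: ((-131.1 − 120.4) mod 360) = 108.5°.
108.5° > 100.5° ⇒ outside.

No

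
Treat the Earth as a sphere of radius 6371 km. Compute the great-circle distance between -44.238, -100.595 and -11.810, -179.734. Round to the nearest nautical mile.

Δλ = -179.734 − -100.595 = -79.139°.
Δφ = -11.810 − -44.238 = 32.428°.
a = sin²(Δφ/2) + cos φ₁ · cos φ₂ · sin²(Δλ/2) = 0.362538.
c = 2·atan2(√a, √(1−a)) = 1.29229 rad → d = 6371·c ≈ 8233.15 km ≈ 4445.55 nmi.

4446 nmi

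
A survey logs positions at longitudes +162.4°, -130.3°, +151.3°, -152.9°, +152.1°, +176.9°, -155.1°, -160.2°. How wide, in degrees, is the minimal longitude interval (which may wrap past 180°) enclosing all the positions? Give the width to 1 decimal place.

Sort the longitudes: -160.2°, -155.1°, -152.9°, -130.3°, +151.3°, +152.1°, +162.4°, +176.9°.
Eastward gaps between consecutive values (wrapping around): 5.1°, 2.2°, 22.6°, 281.6°, 0.8°, 10.3°, 14.5°, 22.9°.
Largest gap = 281.6° ⇒ minimal covering band is its complement: 360° − 281.6° = 78.4°.
Band runs from +151.3° eastward to -130.3°, crossing the antimeridian.

78.4°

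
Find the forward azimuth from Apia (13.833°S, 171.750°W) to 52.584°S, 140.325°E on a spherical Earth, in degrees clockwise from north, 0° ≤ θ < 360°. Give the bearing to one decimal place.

213.8°

Δλ = 140.325 − -171.750 = 312.075°; wrapped into (−180°, 180°]: -47.925°.
θ = atan2( sin Δλ · cos φ₂ , cos φ₁ · sin φ₂ − sin φ₁ · cos φ₂ · cos Δλ )
  = atan2(-0.45100, -0.67386) = -146.207° → normalised to [0°, 360°): 213.793°.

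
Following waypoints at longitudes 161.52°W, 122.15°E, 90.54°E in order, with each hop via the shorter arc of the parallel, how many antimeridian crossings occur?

Leg 1: -161.52° → +122.15°, shortest Δλ = -76.33° (west) — crosses 180°.
Leg 2: +122.15° → +90.54°, shortest Δλ = -31.61° (west) — does not cross 180°.
Total crossings: 1.

1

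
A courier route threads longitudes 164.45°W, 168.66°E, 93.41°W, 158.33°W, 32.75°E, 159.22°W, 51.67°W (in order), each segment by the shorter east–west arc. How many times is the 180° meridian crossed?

Leg 1: -164.45° → +168.66°, shortest Δλ = -26.89° (west) — crosses 180°.
Leg 2: +168.66° → -93.41°, shortest Δλ = 97.93° (east) — crosses 180°.
Leg 3: -93.41° → -158.33°, shortest Δλ = -64.92° (west) — does not cross 180°.
Leg 4: -158.33° → +32.75°, shortest Δλ = -168.92° (west) — crosses 180°.
Leg 5: +32.75° → -159.22°, shortest Δλ = 168.03° (east) — crosses 180°.
Leg 6: -159.22° → -51.67°, shortest Δλ = 107.55° (east) — does not cross 180°.
Total crossings: 4.

4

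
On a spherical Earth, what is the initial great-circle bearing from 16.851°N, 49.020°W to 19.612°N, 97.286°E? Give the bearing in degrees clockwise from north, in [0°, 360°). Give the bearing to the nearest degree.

Δλ = 97.286 − -49.020 = 146.306°.
θ = atan2( sin Δλ · cos φ₂ , cos φ₁ · sin φ₂ − sin φ₁ · cos φ₂ · cos Δλ )
  = atan2(0.52257, 0.54843) = 43.617° → normalised to [0°, 360°): 43.617°.

44°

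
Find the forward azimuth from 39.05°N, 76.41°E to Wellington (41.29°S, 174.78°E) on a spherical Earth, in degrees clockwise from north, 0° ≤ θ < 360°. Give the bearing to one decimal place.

120.8°

Δλ = 174.78 − 76.41 = 98.37°.
θ = atan2( sin Δλ · cos φ₂ , cos φ₁ · sin φ₂ − sin φ₁ · cos φ₂ · cos Δλ )
  = atan2(0.74338, -0.44355) = 120.823° → normalised to [0°, 360°): 120.823°.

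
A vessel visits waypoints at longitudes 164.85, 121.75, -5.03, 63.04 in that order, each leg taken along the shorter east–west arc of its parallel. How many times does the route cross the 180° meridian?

0

Leg 1: +164.85° → +121.75°, shortest Δλ = -43.1° (west) — does not cross 180°.
Leg 2: +121.75° → -5.03°, shortest Δλ = -126.78° (west) — does not cross 180°.
Leg 3: -5.03° → +63.04°, shortest Δλ = 68.07° (east) — does not cross 180°.
Total crossings: 0.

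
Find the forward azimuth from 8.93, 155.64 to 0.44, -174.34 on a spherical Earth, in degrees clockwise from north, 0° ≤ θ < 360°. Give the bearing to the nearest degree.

Δλ = -174.34 − 155.64 = -329.98°; wrapped into (−180°, 180°]: 30.02°.
θ = atan2( sin Δλ · cos φ₂ , cos φ₁ · sin φ₂ − sin φ₁ · cos φ₂ · cos Δλ )
  = atan2(0.50029, -0.12681) = 104.224° → normalised to [0°, 360°): 104.224°.

104°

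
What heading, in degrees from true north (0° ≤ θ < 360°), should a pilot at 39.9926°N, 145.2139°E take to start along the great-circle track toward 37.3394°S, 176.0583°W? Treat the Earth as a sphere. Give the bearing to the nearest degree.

Δλ = -176.0583 − 145.2139 = -321.2722°; wrapped into (−180°, 180°]: 38.7278°.
θ = atan2( sin Δλ · cos φ₂ , cos φ₁ · sin φ₂ − sin φ₁ · cos φ₂ · cos Δλ )
  = atan2(0.49740, -0.86331) = 150.051° → normalised to [0°, 360°): 150.051°.

150°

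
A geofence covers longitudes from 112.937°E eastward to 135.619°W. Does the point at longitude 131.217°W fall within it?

Band width going east from +112.937° to -135.619°: ((-135.619 − 112.937) mod 360) = 111.444°.
Offset of -131.217° east of the west edge: ((-131.217 − 112.937) mod 360) = 115.846°.
115.846° > 111.444° ⇒ outside.

No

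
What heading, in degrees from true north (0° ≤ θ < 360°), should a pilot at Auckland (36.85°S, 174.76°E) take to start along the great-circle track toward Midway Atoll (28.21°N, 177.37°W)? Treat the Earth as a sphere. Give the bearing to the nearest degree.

8°

Δλ = -177.37 − 174.76 = -352.13°; wrapped into (−180°, 180°]: 7.87°.
θ = atan2( sin Δλ · cos φ₂ , cos φ₁ · sin φ₂ − sin φ₁ · cos φ₂ · cos Δλ )
  = atan2(0.12066, 0.90177) = 7.621° → normalised to [0°, 360°): 7.621°.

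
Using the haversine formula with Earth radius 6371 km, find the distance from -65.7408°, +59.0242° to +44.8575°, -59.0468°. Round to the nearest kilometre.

15709 km

Δλ = -59.0468 − 59.0242 = -118.0710°.
Δφ = 44.8575 − -65.7408 = 110.5983°.
a = sin²(Δφ/2) + cos φ₁ · cos φ₂ · sin²(Δλ/2) = 0.890056.
c = 2·atan2(√a, √(1−a)) = 2.46564 rad → d = 6371·c ≈ 15708.60 km.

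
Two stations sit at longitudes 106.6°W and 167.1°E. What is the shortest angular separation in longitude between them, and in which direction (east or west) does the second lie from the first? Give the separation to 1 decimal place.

86.3° west

Raw difference: 167.1 − -106.6 = 273.7°.
Normalise into (−180°, 180°]: 273.7° − 360° = -86.3°.
Negative ⇒ the second point lies to the west; separation 86.3°.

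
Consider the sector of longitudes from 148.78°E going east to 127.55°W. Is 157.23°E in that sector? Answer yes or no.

Yes

Band width going east from +148.78° to -127.55°: ((-127.55 − 148.78) mod 360) = 83.67°.
Offset of +157.23° east of the west edge: ((157.23 − 148.78) mod 360) = 8.45°.
8.45° ≤ 83.67° ⇒ inside.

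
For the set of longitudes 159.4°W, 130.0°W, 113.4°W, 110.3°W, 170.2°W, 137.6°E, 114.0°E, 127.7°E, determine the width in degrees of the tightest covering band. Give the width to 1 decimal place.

Sort the longitudes: -170.2°, -159.4°, -130.0°, -113.4°, -110.3°, +114.0°, +127.7°, +137.6°.
Eastward gaps between consecutive values (wrapping around): 10.8°, 29.4°, 16.6°, 3.1°, 224.3°, 13.7°, 9.9°, 52.2°.
Largest gap = 224.3° ⇒ minimal covering band is its complement: 360° − 224.3° = 135.7°.
Band runs from +114.0° eastward to -110.3°, crossing the antimeridian.

135.7°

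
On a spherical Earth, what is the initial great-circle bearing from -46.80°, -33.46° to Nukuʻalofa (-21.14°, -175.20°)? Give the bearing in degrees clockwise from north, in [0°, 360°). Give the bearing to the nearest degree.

Δλ = -175.20 − -33.46 = -141.74°.
θ = atan2( sin Δλ · cos φ₂ , cos φ₁ · sin φ₂ − sin φ₁ · cos φ₂ · cos Δλ )
  = atan2(-0.57756, -0.78075) = -143.508° → normalised to [0°, 360°): 216.492°.

216°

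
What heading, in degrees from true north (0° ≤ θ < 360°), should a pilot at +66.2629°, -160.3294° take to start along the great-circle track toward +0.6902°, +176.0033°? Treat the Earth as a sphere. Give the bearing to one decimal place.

205.7°

Δλ = 176.0033 − -160.3294 = 336.3327°; wrapped into (−180°, 180°]: -23.6673°.
θ = atan2( sin Δλ · cos φ₂ , cos φ₁ · sin φ₂ − sin φ₁ · cos φ₂ · cos Δλ )
  = atan2(-0.40140, -0.83350) = -154.286° → normalised to [0°, 360°): 205.714°.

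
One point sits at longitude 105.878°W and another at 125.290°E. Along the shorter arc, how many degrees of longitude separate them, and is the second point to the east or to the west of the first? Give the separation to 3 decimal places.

128.832° west

Raw difference: 125.290 − -105.878 = 231.168°.
Normalise into (−180°, 180°]: 231.168° − 360° = -128.832°.
Negative ⇒ the second point lies to the west; separation 128.832°.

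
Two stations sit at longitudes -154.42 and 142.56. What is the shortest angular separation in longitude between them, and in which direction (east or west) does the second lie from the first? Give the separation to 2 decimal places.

63.02° west

Raw difference: 142.56 − -154.42 = 296.98°.
Normalise into (−180°, 180°]: 296.98° − 360° = -63.02°.
Negative ⇒ the second point lies to the west; separation 63.02°.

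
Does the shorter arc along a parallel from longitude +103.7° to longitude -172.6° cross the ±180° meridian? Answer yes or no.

Yes

Naïve |-172.6 − 103.7| = 276.3° > 180°, so the shorter arc goes the other way round — across 180°.
Signed shortest Δλ = ((-172.6 − 103.7 + 180) mod 360) − 180 = 83.7°.
Going east by 83.7° from +103.7° passes through 180° before reaching -172.6°.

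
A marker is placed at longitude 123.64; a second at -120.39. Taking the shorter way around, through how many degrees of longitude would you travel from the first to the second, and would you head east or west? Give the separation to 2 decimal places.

115.97° east

Raw difference: -120.39 − 123.64 = -244.03°.
Normalise into (−180°, 180°]: -244.03° + 360° = 115.97°.
Positive ⇒ the second point lies to the east; separation 115.97°.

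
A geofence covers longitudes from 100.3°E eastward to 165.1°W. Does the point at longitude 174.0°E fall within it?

Yes

Band width going east from +100.3° to -165.1°: ((-165.1 − 100.3) mod 360) = 94.6°.
Offset of +174.0° east of the west edge: ((174.0 − 100.3) mod 360) = 73.7°.
73.7° ≤ 94.6° ⇒ inside.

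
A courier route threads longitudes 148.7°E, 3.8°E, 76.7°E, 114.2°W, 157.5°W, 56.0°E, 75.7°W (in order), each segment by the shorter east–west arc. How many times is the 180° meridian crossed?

Leg 1: +148.7° → +3.8°, shortest Δλ = -144.9° (west) — does not cross 180°.
Leg 2: +3.8° → +76.7°, shortest Δλ = 72.9° (east) — does not cross 180°.
Leg 3: +76.7° → -114.2°, shortest Δλ = 169.1° (east) — crosses 180°.
Leg 4: -114.2° → -157.5°, shortest Δλ = -43.3° (west) — does not cross 180°.
Leg 5: -157.5° → +56.0°, shortest Δλ = -146.5° (west) — crosses 180°.
Leg 6: +56.0° → -75.7°, shortest Δλ = -131.7° (west) — does not cross 180°.
Total crossings: 2.

2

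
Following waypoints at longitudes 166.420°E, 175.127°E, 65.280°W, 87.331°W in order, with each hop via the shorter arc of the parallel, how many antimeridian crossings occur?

1

Leg 1: +166.420° → +175.127°, shortest Δλ = 8.707° (east) — does not cross 180°.
Leg 2: +175.127° → -65.280°, shortest Δλ = 119.593° (east) — crosses 180°.
Leg 3: -65.280° → -87.331°, shortest Δλ = -22.051° (west) — does not cross 180°.
Total crossings: 1.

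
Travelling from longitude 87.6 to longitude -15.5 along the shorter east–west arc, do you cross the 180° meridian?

Signed shortest Δλ = ((-15.5 − 87.6 + 180) mod 360) − 180 = -103.1°.
Going west by 103.1° from +87.6° reaches -15.5° without touching 180°.

No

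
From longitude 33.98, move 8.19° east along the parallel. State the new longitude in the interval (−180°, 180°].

Start at +33.98°; shift +8.19° → +42.17°.
+42.17° already lies in (−180°, 180°].

+42.17°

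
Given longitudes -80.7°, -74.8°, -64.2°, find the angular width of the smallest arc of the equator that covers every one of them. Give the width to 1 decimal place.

16.5°

Sort the longitudes: -80.7°, -74.8°, -64.2°.
Eastward gaps between consecutive values (wrapping around): 5.9°, 10.6°, 343.5°.
Largest gap = 343.5° ⇒ minimal covering band is its complement: 360° − 343.5° = 16.5°.
Band runs from -80.7° eastward to -64.2°.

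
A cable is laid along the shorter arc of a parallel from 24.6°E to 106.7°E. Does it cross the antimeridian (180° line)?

No

Signed shortest Δλ = ((106.7 − 24.6 + 180) mod 360) − 180 = 82.1°.
Going east by 82.1° from +24.6° reaches +106.7° without touching 180°.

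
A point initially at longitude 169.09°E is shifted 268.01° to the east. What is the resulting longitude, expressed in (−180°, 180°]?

Start at +169.09°; shift +268.01° → +437.10°.
+437.10° lies outside (−180°, 180°]; subtract 360° → +77.10°.

77.10°E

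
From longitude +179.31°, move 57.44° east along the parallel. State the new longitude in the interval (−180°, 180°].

-123.25°

Start at +179.31°; shift +57.44° → +236.75°.
+236.75° lies outside (−180°, 180°]; subtract 360° → -123.25°.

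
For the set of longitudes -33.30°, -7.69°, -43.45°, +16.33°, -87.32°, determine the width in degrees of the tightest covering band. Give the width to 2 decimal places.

Sort the longitudes: -87.32°, -43.45°, -33.30°, -7.69°, +16.33°.
Eastward gaps between consecutive values (wrapping around): 43.87°, 10.15°, 25.61°, 24.02°, 256.35°.
Largest gap = 256.35° ⇒ minimal covering band is its complement: 360° − 256.35° = 103.65°.
Band runs from -87.32° eastward to +16.33°.

103.65°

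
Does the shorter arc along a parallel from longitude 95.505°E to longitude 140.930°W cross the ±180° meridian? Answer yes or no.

Yes

Naïve |-140.930 − 95.505| = 236.435° > 180°, so the shorter arc goes the other way round — across 180°.
Signed shortest Δλ = ((-140.930 − 95.505 + 180) mod 360) − 180 = 123.565°.
Going east by 123.565° from +95.505° passes through 180° before reaching -140.930°.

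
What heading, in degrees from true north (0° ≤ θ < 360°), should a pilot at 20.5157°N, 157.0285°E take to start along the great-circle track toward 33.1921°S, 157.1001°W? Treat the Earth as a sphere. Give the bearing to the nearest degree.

140°

Δλ = -157.1001 − 157.0285 = -314.1286°; wrapped into (−180°, 180°]: 45.8714°.
θ = atan2( sin Δλ · cos φ₂ , cos φ₁ · sin φ₂ − sin φ₁ · cos φ₂ · cos Δλ )
  = atan2(0.60067, -0.71693) = 140.043° → normalised to [0°, 360°): 140.043°.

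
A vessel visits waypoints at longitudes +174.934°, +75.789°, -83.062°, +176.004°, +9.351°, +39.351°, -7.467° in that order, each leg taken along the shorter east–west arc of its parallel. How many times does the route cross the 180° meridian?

Leg 1: +174.934° → +75.789°, shortest Δλ = -99.145° (west) — does not cross 180°.
Leg 2: +75.789° → -83.062°, shortest Δλ = -158.851° (west) — does not cross 180°.
Leg 3: -83.062° → +176.004°, shortest Δλ = -100.934° (west) — crosses 180°.
Leg 4: +176.004° → +9.351°, shortest Δλ = -166.653° (west) — does not cross 180°.
Leg 5: +9.351° → +39.351°, shortest Δλ = 30.0° (east) — does not cross 180°.
Leg 6: +39.351° → -7.467°, shortest Δλ = -46.818° (west) — does not cross 180°.
Total crossings: 1.

1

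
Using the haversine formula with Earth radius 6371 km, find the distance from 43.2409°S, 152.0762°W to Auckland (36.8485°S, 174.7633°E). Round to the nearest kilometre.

2890 km

Δλ = 174.7633 − -152.0762 = 326.8395°; wrapped into (−180°, 180°]: -33.1605°.
Δφ = -36.8485 − -43.2409 = 6.3924°.
a = sin²(Δφ/2) + cos φ₁ · cos φ₂ · sin²(Δλ/2) = 0.050578.
c = 2·atan2(√a, √(1−a)) = 0.45367 rad → d = 6371·c ≈ 2890.33 km.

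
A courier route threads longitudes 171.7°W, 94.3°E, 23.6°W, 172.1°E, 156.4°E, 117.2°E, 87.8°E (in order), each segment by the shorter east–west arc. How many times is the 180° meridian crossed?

Leg 1: -171.7° → +94.3°, shortest Δλ = -94.0° (west) — crosses 180°.
Leg 2: +94.3° → -23.6°, shortest Δλ = -117.9° (west) — does not cross 180°.
Leg 3: -23.6° → +172.1°, shortest Δλ = -164.3° (west) — crosses 180°.
Leg 4: +172.1° → +156.4°, shortest Δλ = -15.7° (west) — does not cross 180°.
Leg 5: +156.4° → +117.2°, shortest Δλ = -39.2° (west) — does not cross 180°.
Leg 6: +117.2° → +87.8°, shortest Δλ = -29.4° (west) — does not cross 180°.
Total crossings: 2.

2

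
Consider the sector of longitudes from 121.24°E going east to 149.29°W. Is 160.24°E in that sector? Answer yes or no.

Band width going east from +121.24° to -149.29°: ((-149.29 − 121.24) mod 360) = 89.47°.
Offset of +160.24° east of the west edge: ((160.24 − 121.24) mod 360) = 39.00°.
39.00° ≤ 89.47° ⇒ inside.

Yes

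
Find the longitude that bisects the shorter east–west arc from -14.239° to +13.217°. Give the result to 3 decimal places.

Signed shortest Δλ from -14.239° to +13.217° is +27.456°.
Midpoint longitude = -14.239° + (+27.456°)/2 = -14.239° + 13.728° = -0.511°.

-0.511°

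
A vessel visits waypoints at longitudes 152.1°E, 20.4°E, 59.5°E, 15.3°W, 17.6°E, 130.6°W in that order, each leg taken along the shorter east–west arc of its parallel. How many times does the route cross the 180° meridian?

Leg 1: +152.1° → +20.4°, shortest Δλ = -131.7° (west) — does not cross 180°.
Leg 2: +20.4° → +59.5°, shortest Δλ = 39.1° (east) — does not cross 180°.
Leg 3: +59.5° → -15.3°, shortest Δλ = -74.8° (west) — does not cross 180°.
Leg 4: -15.3° → +17.6°, shortest Δλ = 32.9° (east) — does not cross 180°.
Leg 5: +17.6° → -130.6°, shortest Δλ = -148.2° (west) — does not cross 180°.
Total crossings: 0.

0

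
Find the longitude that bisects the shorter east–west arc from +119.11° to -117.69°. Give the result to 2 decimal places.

Signed shortest Δλ from +119.11° to -117.69° is +123.20°.
Midpoint longitude = +119.11° + (+123.20°)/2 = +119.11° + 61.60° = +180.71°.
Normalise into (−180°, 180°]: -179.29°.
(The naïve average (+119.11 + -117.69)/2 = 0.71° is on the wrong side of the globe.)

-179.29°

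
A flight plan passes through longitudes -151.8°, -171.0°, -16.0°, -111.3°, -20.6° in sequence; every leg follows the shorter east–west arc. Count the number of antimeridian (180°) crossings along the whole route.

Leg 1: -151.8° → -171.0°, shortest Δλ = -19.2° (west) — does not cross 180°.
Leg 2: -171.0° → -16.0°, shortest Δλ = 155.0° (east) — does not cross 180°.
Leg 3: -16.0° → -111.3°, shortest Δλ = -95.3° (west) — does not cross 180°.
Leg 4: -111.3° → -20.6°, shortest Δλ = 90.7° (east) — does not cross 180°.
Total crossings: 0.

0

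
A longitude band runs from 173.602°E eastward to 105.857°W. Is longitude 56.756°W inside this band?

Band width going east from +173.602° to -105.857°: ((-105.857 − 173.602) mod 360) = 80.541°.
Offset of -56.756° east of the west edge: ((-56.756 − 173.602) mod 360) = 129.642°.
129.642° > 80.541° ⇒ outside.

No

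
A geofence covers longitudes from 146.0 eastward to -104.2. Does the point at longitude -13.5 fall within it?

No

Band width going east from +146.0° to -104.2°: ((-104.2 − 146.0) mod 360) = 109.8°.
Offset of -13.5° east of the west edge: ((-13.5 − 146.0) mod 360) = 200.5°.
200.5° > 109.8° ⇒ outside.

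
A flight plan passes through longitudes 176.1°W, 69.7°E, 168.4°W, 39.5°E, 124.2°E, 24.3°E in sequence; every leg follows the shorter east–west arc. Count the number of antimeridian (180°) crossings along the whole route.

Leg 1: -176.1° → +69.7°, shortest Δλ = -114.2° (west) — crosses 180°.
Leg 2: +69.7° → -168.4°, shortest Δλ = 121.9° (east) — crosses 180°.
Leg 3: -168.4° → +39.5°, shortest Δλ = -152.1° (west) — crosses 180°.
Leg 4: +39.5° → +124.2°, shortest Δλ = 84.7° (east) — does not cross 180°.
Leg 5: +124.2° → +24.3°, shortest Δλ = -99.9° (west) — does not cross 180°.
Total crossings: 3.

3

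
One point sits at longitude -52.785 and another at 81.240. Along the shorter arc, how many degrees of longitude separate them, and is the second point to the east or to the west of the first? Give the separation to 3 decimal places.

Raw difference: 81.240 − -52.785 = 134.025°.
Normalise into (−180°, 180°]: 134.025° stays 134.025°.
Positive ⇒ the second point lies to the east; separation 134.025°.

134.025° east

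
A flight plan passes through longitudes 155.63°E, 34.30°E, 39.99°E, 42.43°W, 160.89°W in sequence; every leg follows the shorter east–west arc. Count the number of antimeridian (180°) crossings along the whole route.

0

Leg 1: +155.63° → +34.30°, shortest Δλ = -121.33° (west) — does not cross 180°.
Leg 2: +34.30° → +39.99°, shortest Δλ = 5.69° (east) — does not cross 180°.
Leg 3: +39.99° → -42.43°, shortest Δλ = -82.42° (west) — does not cross 180°.
Leg 4: -42.43° → -160.89°, shortest Δλ = -118.46° (west) — does not cross 180°.
Total crossings: 0.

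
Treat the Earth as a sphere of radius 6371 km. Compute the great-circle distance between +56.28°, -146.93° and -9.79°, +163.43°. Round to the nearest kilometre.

8641 km

Δλ = 163.43 − -146.93 = 310.36°; wrapped into (−180°, 180°]: -49.64°.
Δφ = -9.79 − 56.28 = -66.07°.
a = sin²(Δφ/2) + cos φ₁ · cos φ₂ · sin²(Δλ/2) = 0.393583.
c = 2·atan2(√a, √(1−a)) = 1.35632 rad → d = 6371·c ≈ 8641.13 km.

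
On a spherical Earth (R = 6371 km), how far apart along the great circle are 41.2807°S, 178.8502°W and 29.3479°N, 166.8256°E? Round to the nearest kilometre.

Δλ = 166.8256 − -178.8502 = 345.6758°; wrapped into (−180°, 180°]: -14.3242°.
Δφ = 29.3479 − -41.2807 = 70.6286°.
a = sin²(Δφ/2) + cos φ₁ · cos φ₂ · sin²(Δλ/2) = 0.344337.
c = 2·atan2(√a, √(1−a)) = 1.25421 rad → d = 6371·c ≈ 7990.56 km.

7991 km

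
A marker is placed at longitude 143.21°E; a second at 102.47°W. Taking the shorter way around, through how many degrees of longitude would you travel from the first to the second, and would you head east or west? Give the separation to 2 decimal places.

114.32° east

Raw difference: -102.47 − 143.21 = -245.68°.
Normalise into (−180°, 180°]: -245.68° + 360° = 114.32°.
Positive ⇒ the second point lies to the east; separation 114.32°.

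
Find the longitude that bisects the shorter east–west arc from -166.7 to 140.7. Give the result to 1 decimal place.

+167.0°

Signed shortest Δλ from -166.7° to +140.7° is -52.6°.
Midpoint longitude = -166.7° + (-52.6°)/2 = -166.7° − 26.3° = -193.0°.
Normalise into (−180°, 180°]: +167.0°.
(The naïve average (-166.7 + +140.7)/2 = -13.0° is on the wrong side of the globe.)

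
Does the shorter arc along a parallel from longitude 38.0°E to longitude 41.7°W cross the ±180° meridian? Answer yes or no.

Signed shortest Δλ = ((-41.7 − 38.0 + 180) mod 360) − 180 = -79.7°.
Going west by 79.7° from +38.0° reaches -41.7° without touching 180°.

No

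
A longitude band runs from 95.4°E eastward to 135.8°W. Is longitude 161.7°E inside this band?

Yes

Band width going east from +95.4° to -135.8°: ((-135.8 − 95.4) mod 360) = 128.8°.
Offset of +161.7° east of the west edge: ((161.7 − 95.4) mod 360) = 66.3°.
66.3° ≤ 128.8° ⇒ inside.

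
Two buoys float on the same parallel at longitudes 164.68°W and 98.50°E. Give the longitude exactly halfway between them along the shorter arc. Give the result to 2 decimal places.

Signed shortest Δλ from -164.68° to +98.50° is -96.82°.
Midpoint longitude = -164.68° + (-96.82°)/2 = -164.68° − 48.41° = -213.09°.
Normalise into (−180°, 180°]: +146.91°.
(The naïve average (-164.68 + +98.50)/2 = -33.09° is on the wrong side of the globe.)

146.91°E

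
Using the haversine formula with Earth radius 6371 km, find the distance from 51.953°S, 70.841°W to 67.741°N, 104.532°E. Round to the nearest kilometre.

Δλ = 104.532 − -70.841 = 175.373°.
Δφ = 67.741 − -51.953 = 119.694°.
a = sin²(Δφ/2) + cos φ₁ · cos φ₂ · sin²(Δλ/2) = 0.980757.
c = 2·atan2(√a, √(1−a)) = 2.86326 rad → d = 6371·c ≈ 18241.81 km.

18242 km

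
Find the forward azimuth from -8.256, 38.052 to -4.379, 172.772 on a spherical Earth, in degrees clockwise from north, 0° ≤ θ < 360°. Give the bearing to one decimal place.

Δλ = 172.772 − 38.052 = 134.720°.
θ = atan2( sin Δλ · cos φ₂ , cos φ₁ · sin φ₂ − sin φ₁ · cos φ₂ · cos Δλ )
  = atan2(0.70848, -0.17631) = 103.974° → normalised to [0°, 360°): 103.974°.

104.0°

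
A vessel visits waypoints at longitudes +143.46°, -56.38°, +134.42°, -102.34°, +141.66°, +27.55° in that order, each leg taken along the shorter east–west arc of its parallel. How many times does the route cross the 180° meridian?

4

Leg 1: +143.46° → -56.38°, shortest Δλ = 160.16° (east) — crosses 180°.
Leg 2: -56.38° → +134.42°, shortest Δλ = -169.2° (west) — crosses 180°.
Leg 3: +134.42° → -102.34°, shortest Δλ = 123.24° (east) — crosses 180°.
Leg 4: -102.34° → +141.66°, shortest Δλ = -116.0° (west) — crosses 180°.
Leg 5: +141.66° → +27.55°, shortest Δλ = -114.11° (west) — does not cross 180°.
Total crossings: 4.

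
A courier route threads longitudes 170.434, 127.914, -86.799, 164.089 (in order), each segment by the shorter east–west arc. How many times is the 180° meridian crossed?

Leg 1: +170.434° → +127.914°, shortest Δλ = -42.52° (west) — does not cross 180°.
Leg 2: +127.914° → -86.799°, shortest Δλ = 145.287° (east) — crosses 180°.
Leg 3: -86.799° → +164.089°, shortest Δλ = -109.112° (west) — crosses 180°.
Total crossings: 2.

2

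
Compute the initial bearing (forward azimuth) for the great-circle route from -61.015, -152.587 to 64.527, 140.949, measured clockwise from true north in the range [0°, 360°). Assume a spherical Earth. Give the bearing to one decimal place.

Δλ = 140.949 − -152.587 = 293.536°; wrapped into (−180°, 180°]: -66.464°.
θ = atan2( sin Δλ · cos φ₂ , cos φ₁ · sin φ₂ − sin φ₁ · cos φ₂ · cos Δλ )
  = atan2(-0.39431, 0.58771) = -33.859° → normalised to [0°, 360°): 326.141°.

326.1°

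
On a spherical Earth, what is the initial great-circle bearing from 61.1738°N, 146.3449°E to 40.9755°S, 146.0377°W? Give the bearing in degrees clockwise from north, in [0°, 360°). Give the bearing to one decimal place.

Δλ = -146.0377 − 146.3449 = -292.3826°; wrapped into (−180°, 180°]: 67.6174°.
θ = atan2( sin Δλ · cos φ₂ , cos φ₁ · sin φ₂ − sin φ₁ · cos φ₂ · cos Δλ )
  = atan2(0.69811, -0.56803) = 129.134° → normalised to [0°, 360°): 129.134°.

129.1°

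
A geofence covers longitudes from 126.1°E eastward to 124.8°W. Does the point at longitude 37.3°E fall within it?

No

Band width going east from +126.1° to -124.8°: ((-124.8 − 126.1) mod 360) = 109.1°.
Offset of +37.3° east of the west edge: ((37.3 − 126.1) mod 360) = 271.2°.
271.2° > 109.1° ⇒ outside.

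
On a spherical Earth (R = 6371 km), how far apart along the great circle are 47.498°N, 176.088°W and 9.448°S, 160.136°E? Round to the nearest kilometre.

Δλ = 160.136 − -176.088 = 336.224°; wrapped into (−180°, 180°]: -23.776°.
Δφ = -9.448 − 47.498 = -56.946°.
a = sin²(Δφ/2) + cos φ₁ · cos φ₂ · sin²(Δλ/2) = 0.255567.
c = 2·atan2(√a, √(1−a)) = 1.06001 rad → d = 6371·c ≈ 6753.30 km.

6753 km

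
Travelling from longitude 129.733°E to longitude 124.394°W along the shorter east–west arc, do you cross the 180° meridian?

Yes

Naïve |-124.394 − 129.733| = 254.127° > 180°, so the shorter arc goes the other way round — across 180°.
Signed shortest Δλ = ((-124.394 − 129.733 + 180) mod 360) − 180 = 105.873°.
Going east by 105.873° from +129.733° passes through 180° before reaching -124.394°.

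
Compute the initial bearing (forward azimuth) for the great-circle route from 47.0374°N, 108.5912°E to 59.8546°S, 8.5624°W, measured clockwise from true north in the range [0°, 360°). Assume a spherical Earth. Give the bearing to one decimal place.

226.7°

Δλ = -8.5624 − 108.5912 = -117.1536°.
θ = atan2( sin Δλ · cos φ₂ , cos φ₁ · sin φ₂ − sin φ₁ · cos φ₂ · cos Δλ )
  = atan2(-0.44685, -0.42163) = -133.337° → normalised to [0°, 360°): 226.663°.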